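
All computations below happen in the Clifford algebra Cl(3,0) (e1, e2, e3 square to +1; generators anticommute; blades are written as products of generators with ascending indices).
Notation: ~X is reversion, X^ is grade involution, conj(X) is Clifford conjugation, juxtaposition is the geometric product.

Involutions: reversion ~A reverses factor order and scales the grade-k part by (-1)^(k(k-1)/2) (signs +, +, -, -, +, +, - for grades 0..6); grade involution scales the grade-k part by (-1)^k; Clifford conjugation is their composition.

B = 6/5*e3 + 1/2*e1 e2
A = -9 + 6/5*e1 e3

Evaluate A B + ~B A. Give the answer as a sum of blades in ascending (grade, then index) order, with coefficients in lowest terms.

first term: 36/25*e1 - 54/5*e3 - 9/2*e1 e2 + 3/5*e2 e3
second term: -36/25*e1 - 54/5*e3 + 9/2*e1 e2 + 3/5*e2 e3
Answer: -108/5*e3 + 6/5*e2 e3


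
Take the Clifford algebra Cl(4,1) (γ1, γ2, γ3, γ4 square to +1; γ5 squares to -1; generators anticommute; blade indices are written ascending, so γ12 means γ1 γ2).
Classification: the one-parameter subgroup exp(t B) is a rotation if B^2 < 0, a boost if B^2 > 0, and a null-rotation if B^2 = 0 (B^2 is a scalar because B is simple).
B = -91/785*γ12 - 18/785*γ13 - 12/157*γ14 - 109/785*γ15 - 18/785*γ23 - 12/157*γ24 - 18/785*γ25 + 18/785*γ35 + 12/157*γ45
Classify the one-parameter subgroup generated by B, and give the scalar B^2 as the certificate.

B^2 term by term: the squares give (-91/785)^2*(γ12)^2 + (-18/785)^2*(γ13)^2 + (-12/157)^2*(γ14)^2 + (-109/785)^2*(γ15)^2 + (-18/785)^2*(γ23)^2 + (-12/157)^2*(γ24)^2 + (-18/785)^2*(γ25)^2 + (18/785)^2*(γ35)^2 + (12/157)^2*(γ45)^2 = 8281/616225*(-1) + 324/616225*(-1) + 144/24649*(-1) + 11881/616225*(+1) + 324/616225*(-1) + 144/24649*(-1) + 324/616225*(+1) + 324/616225*(+1) + 144/24649*(+1) = 0 (each basis 2-blade squares to minus the product of its generators' squares); cross terms between blades sharing an index anticommute and cancel; the commuting (index-disjoint) pairs give grade-4 terms 2*c*c'*(blade product), which cancel blade by blade — γ1234: -432/123245 + 432/123245 = 0; γ1235: -3276/616225 - 648/616225 + 3924/616225 = 0; γ1245: -2184/123245 - 432/123245 + 2616/123245 = 0; γ1345: -432/123245 + 432/123245 = 0; γ2345: -432/123245 + 432/123245 = 0 — confirming B is simple. So B^2 = 0.
Answer: null-rotation, certificate B^2 = 0. Check the certificate: B^2 = 0, and that sign is decisive whatever form B takes.


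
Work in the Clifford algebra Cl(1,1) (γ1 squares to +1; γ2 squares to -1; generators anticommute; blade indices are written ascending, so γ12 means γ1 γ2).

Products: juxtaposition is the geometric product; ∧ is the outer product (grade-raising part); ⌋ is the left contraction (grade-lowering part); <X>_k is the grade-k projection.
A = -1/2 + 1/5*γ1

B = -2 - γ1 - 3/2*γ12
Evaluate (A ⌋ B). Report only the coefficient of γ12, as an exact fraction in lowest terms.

step 1: 4/5 + 1/2*γ1 - 3/10*γ2 + 3/4*γ12
Answer: 3/4


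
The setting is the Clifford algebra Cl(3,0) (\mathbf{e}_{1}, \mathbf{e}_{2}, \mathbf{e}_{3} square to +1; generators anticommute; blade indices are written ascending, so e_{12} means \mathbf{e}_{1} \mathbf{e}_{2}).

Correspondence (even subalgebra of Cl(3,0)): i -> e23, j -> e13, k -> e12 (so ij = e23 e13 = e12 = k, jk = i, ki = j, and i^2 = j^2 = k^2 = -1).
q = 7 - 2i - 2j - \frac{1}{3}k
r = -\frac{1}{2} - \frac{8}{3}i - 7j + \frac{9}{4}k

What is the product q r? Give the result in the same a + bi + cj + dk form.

In blades: q = 7 - \frac{1}{3} e_{12} - 2 e_{13} - 2 e_{23}, r = -\frac{1}{2} + \frac{9}{4} e_{12} - 7 e_{13} - \frac{8}{3} e_{23}.
Distribute q over r term by term (generator squares from the signature, products reordered to ascending indices): (7)*r = -\frac{7}{2} + \frac{63}{4} e_{12} - 49 e_{13} - \frac{56}{3} e_{23}; (-\frac{1}{3} e_{12})*r = \frac{3}{4} + \frac{1}{6} e_{12} + \frac{8}{9} e_{13} - \frac{7}{3} e_{23}; (-2 e_{13})*r = -14 - \frac{16}{3} e_{12} + e_{13} - \frac{9}{2} e_{23}; (-2 e_{23})*r = -\frac{16}{3} + 14 e_{12} + \frac{9}{2} e_{13} + e_{23}.
Sum: -\frac{265}{12} + \frac{295}{12} e_{12} - \frac{767}{18} e_{13} - \frac{49}{2} e_{23}; translating back through the correspondence:
Answer: -\frac{265}{12} - \frac{49}{2}i - \frac{767}{18}j + \frac{295}{12}k


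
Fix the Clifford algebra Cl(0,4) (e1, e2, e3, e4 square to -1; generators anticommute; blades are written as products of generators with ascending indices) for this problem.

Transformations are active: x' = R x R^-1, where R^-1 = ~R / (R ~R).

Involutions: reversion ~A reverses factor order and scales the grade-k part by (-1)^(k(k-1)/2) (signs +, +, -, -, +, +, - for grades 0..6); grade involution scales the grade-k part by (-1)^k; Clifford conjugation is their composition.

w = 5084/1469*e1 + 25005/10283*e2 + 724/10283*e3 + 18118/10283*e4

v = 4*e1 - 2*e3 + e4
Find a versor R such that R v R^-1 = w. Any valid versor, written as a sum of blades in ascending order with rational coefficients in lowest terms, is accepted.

Reasoning: v^2 = w^2 = -21 since conjugation preserves the quadratic form; R = v + w = 10960/1469*e1 + 25005/10283*e2 - 19842/10283*e3 + 28401/10283*e4 is then valid when invertible, keeping its own part and reversing (v - w)/2.
Answer: 10960/1469*e1 + 25005/10283*e2 - 19842/10283*e3 + 28401/10283*e4


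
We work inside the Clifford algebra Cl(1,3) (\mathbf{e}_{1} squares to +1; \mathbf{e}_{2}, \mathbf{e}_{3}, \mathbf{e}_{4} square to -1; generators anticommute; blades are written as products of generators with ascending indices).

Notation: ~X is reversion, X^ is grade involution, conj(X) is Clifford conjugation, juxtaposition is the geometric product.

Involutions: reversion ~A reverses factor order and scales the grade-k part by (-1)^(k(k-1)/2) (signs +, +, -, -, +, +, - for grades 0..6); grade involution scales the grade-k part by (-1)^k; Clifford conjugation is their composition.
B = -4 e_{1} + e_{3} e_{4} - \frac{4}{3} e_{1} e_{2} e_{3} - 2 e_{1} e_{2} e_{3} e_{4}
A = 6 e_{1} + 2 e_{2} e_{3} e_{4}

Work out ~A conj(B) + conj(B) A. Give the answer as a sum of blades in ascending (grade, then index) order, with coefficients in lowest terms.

first term: 24 - 4 e_{1} - 2 e_{2} + \frac{8}{3} e_{1} e_{4} - 8 e_{2} e_{3} - 6 e_{1} e_{3} e_{4} - 12 e_{2} e_{3} e_{4} + 8 e_{1} e_{2} e_{3} e_{4}
second term: 24 - 4 e_{1} + 2 e_{2} + \frac{8}{3} e_{1} e_{4} - 8 e_{2} e_{3} - 6 e_{1} e_{3} e_{4} + 12 e_{2} e_{3} e_{4} + 8 e_{1} e_{2} e_{3} e_{4}
Answer: 48 - 8 e_{1} + \frac{16}{3} e_{1} e_{4} - 16 e_{2} e_{3} - 12 e_{1} e_{3} e_{4} + 16 e_{1} e_{2} e_{3} e_{4}


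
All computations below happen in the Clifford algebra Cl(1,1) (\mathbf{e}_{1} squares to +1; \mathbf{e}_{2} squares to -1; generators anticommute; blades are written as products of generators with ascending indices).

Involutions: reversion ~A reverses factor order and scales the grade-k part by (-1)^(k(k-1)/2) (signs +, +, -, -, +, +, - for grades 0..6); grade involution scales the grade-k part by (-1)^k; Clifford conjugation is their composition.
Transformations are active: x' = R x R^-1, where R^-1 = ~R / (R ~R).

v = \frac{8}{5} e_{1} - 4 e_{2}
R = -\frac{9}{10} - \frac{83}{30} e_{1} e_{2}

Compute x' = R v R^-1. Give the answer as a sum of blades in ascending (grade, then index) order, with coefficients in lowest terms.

~R = -\frac{9}{10} + \frac{83}{30} e_{1} e_{2}, and R ~R = -\frac{308}{45}, so R^-1 = ~R / (-\frac{308}{45}).
R v = -\frac{938}{75} e_{1} + \frac{602}{75} e_{2}
Answer: -\frac{2689}{550} e_{1} + \frac{3361}{550} e_{2}


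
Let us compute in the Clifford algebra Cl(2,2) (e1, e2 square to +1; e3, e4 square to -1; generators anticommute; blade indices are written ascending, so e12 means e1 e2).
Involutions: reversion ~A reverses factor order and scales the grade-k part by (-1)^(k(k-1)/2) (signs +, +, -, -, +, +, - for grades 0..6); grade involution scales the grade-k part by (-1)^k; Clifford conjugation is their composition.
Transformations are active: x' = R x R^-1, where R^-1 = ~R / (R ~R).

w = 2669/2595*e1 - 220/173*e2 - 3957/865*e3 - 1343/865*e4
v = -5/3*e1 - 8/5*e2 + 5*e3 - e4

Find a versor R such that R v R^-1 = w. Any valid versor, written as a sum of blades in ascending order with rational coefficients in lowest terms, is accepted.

Here q(v) = q(w) = -4649/225; the classical choice R = v + w = -552/865*e1 - 2484/865*e2 + 368/865*e3 - 2208/865*e4 then realises v -> w under the sandwich.
Answer: -552/865*e1 - 2484/865*e2 + 368/865*e3 - 2208/865*e4


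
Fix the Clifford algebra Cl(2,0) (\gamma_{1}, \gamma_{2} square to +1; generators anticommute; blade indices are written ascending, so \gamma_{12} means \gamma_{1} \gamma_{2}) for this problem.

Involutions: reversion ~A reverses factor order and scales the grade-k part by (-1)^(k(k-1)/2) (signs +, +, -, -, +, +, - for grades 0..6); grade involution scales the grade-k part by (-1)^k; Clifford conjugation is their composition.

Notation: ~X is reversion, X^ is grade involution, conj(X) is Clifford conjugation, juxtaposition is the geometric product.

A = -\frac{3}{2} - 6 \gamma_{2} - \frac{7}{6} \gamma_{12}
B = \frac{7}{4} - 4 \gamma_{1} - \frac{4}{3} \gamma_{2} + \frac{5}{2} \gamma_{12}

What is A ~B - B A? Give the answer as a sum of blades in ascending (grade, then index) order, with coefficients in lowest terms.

first term: \frac{59}{24} - \frac{67}{9} \gamma_{1} - \frac{79}{6} \gamma_{2} - \frac{535}{24} \gamma_{12}
second term: \frac{199}{24} - \frac{95}{9} \gamma_{1} - \frac{23}{6} \gamma_{2} + \frac{437}{24} \gamma_{12}
Answer: -\frac{35}{6} + \frac{28}{9} \gamma_{1} - \frac{28}{3} \gamma_{2} - \frac{81}{2} \gamma_{12}


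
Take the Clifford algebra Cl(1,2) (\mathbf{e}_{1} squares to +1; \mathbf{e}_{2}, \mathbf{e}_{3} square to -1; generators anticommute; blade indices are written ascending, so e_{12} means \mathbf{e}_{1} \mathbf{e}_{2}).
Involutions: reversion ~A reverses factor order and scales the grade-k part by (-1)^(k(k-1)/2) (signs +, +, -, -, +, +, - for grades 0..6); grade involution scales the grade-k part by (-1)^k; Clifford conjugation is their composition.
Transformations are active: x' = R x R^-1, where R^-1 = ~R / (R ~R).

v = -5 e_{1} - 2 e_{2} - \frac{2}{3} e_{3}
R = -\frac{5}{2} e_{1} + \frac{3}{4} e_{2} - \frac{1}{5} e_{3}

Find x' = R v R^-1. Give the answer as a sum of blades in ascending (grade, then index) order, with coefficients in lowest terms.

~R = -\frac{5}{2} e_{1} + \frac{3}{4} e_{2} - \frac{1}{5} e_{3}, and R ~R = \frac{2259}{400}, so R^-1 = ~R / (\frac{2259}{400}).
R v = \frac{208}{15} + \frac{35}{4} e_{12} + \frac{2}{3} e_{13} - \frac{9}{10} e_{23}
Answer: -\frac{49315}{6777} e_{1} + \frac{12838}{2259} e_{2} - \frac{2138}{6777} e_{3}


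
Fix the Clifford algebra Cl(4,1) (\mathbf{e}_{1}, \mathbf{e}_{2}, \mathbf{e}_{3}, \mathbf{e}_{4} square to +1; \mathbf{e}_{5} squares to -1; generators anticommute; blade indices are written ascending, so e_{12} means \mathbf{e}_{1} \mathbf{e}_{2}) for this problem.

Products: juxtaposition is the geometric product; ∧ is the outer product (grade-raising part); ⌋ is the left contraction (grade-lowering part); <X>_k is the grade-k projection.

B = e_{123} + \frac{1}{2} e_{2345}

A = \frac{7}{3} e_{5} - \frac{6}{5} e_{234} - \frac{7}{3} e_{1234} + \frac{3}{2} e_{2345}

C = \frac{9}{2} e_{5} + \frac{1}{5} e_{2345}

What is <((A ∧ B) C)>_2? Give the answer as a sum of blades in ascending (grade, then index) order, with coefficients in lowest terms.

step 1: -\frac{7}{3} e_{1235}
step 2: \frac{7}{15} e_{14} + \frac{21}{2} e_{123}
step 3: \frac{7}{15} e_{14}
Answer: \frac{7}{15} e_{14}


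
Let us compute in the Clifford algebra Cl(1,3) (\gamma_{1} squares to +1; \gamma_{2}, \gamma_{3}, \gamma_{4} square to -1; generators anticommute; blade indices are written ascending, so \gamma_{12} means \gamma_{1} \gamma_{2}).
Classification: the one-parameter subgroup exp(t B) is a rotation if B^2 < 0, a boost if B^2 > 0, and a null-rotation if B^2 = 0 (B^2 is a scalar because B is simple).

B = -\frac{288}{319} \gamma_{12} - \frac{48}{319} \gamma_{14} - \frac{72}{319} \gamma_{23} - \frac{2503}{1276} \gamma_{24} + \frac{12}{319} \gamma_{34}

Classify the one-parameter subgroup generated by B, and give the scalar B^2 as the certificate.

B^2 term by term: the squares give (-\frac{288}{319})^2*(\gamma_{12})^2 + (-\frac{48}{319})^2*(\gamma_{14})^2 + (-\frac{72}{319})^2*(\gamma_{23})^2 + (-\frac{2503}{1276})^2*(\gamma_{24})^2 + (\frac{12}{319})^2*(\gamma_{34})^2 = \frac{82944}{101761}*(+1) + \frac{2304}{101761}*(+1) + \frac{5184}{101761}*(-1) + \frac{6265009}{1628176}*(-1) + \frac{144}{101761}*(-1) = -\frac{49}{16} (each basis 2-blade squares to minus the product of its generators' squares); cross terms between blades sharing an index anticommute and cancel; the commuting (index-disjoint) pairs give grade-4 terms 2*c*c'*(blade product), which cancel blade by blade — \gamma_{1234}: -\frac{6912}{101761} + \frac{6912}{101761} = 0 — confirming B is simple. So B^2 = -\frac{49}{16}.
Answer: rotation, certificate B^2 = -\frac{49}{16}. The class reads off the invariant scalar -\frac{49}{16} directly.


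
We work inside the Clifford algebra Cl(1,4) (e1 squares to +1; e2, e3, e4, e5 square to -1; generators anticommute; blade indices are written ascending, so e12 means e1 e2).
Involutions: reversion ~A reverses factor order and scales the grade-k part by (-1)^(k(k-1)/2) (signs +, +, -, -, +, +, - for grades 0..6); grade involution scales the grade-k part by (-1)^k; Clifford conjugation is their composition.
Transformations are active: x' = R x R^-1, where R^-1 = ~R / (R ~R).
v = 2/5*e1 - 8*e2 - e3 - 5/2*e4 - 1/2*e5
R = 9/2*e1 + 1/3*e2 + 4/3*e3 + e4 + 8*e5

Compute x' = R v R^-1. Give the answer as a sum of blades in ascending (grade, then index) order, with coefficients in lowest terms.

~R = 9/2*e1 + 1/3*e2 + 4/3*e3 + e4 + 8*e5, and R ~R = -1679/36, so R^-1 = ~R / (-1679/36).
R v = 123/10 - 542/15*e12 - 151/30*e13 - 233/20*e14 - 109/20*e15 + 31/3*e23 + 43/6*e24 + 383/6*e25 - 7/3*e34 + 22/3*e35 + 39/2*e45
Answer: -23284/8395*e1 + 65684/8395*e2 + 2491/8395*e3 + 33119/16790*e4 - 62453/16790*e5


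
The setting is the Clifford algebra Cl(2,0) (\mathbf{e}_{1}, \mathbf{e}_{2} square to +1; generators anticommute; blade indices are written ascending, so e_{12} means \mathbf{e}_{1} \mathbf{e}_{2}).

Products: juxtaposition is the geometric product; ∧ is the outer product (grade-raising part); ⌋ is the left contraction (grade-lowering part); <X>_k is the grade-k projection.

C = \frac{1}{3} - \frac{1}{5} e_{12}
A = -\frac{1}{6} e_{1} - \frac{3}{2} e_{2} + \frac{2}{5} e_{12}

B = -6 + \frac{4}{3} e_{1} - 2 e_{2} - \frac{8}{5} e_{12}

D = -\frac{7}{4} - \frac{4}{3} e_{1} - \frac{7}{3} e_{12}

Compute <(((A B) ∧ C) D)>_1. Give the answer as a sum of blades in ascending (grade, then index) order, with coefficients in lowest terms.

step 1: \frac{769}{225} - \frac{11}{5} e_{1} + \frac{131}{15} e_{2} - \frac{1}{15} e_{12}
step 2: \frac{769}{675} - \frac{11}{15} e_{1} + \frac{131}{45} e_{2} - \frac{794}{1125} e_{12}
step 3: -\frac{35947}{13500} + \frac{53111}{8100} e_{1} - \frac{58379}{13500} e_{2} + \frac{49781}{20250} e_{12}
step 4: \frac{53111}{8100} e_{1} - \frac{58379}{13500} e_{2}
Answer: \frac{53111}{8100} e_{1} - \frac{58379}{13500} e_{2}


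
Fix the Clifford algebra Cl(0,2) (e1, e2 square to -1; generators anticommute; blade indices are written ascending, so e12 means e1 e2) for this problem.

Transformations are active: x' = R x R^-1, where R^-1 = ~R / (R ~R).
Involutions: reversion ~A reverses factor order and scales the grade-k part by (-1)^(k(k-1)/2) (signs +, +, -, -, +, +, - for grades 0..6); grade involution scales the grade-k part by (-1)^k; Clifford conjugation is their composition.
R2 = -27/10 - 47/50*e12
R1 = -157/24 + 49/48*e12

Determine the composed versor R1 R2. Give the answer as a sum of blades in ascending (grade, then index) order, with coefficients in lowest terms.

Distribute over the terms of R1 (each basis-blade product reordered to ascending indices, repeated generators contracted through their squares):
(-157/24) R2 = 1413/80 + 7379/1200*e12
(49/48*e12) R2 = 2303/2400 - 441/160*e12
Summing the partial products and collecting blades:
Answer: 44693/2400 + 8143/2400*e12


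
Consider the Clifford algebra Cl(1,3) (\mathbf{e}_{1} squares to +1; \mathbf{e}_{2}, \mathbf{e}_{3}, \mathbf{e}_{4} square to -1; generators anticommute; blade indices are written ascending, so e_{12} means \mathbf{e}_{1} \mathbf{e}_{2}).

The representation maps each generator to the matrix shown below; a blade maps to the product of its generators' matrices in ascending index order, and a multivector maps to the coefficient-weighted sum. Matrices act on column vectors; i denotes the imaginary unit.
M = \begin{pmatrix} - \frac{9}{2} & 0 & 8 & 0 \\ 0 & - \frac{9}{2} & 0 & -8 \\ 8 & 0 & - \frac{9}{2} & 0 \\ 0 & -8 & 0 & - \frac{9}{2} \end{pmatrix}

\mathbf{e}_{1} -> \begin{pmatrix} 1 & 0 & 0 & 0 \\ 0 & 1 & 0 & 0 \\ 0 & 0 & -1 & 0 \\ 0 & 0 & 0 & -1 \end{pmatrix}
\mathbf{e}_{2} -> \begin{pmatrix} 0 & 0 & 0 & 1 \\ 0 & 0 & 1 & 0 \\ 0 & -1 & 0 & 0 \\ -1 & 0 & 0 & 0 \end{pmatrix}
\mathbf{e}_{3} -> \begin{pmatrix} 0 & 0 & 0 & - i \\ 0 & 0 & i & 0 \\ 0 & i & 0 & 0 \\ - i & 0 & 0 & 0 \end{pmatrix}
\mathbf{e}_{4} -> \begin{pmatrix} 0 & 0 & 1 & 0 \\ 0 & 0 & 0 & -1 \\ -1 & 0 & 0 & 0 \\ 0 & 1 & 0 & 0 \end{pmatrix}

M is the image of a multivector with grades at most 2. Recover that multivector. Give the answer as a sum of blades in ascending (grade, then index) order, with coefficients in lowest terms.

Method: the blade images are trace-orthogonal — tr(rho(e_A) rho(e_B)^-1) = 4 if A = B and 0 otherwise — and rho(e_A)^-1 = (e_A)^2 * rho(e_A) with (e_A)^2 = +1 or -1, so the coefficient of e_A in the preimage is (e_A)^2 * tr(M rho(e_A))/4.
Nonzero projections over blades of grade <= 2: 1: (1)^2 = +1, tr(M 1) = -18, coefficient -\frac{9}{2}; e_{14}: (e_{14})^2 = +1, tr(M rho(e_{14})) = 32, coefficient 8. Every other blade of grade <= 2 projects to 0.
Answer: -\frac{9}{2} + 8 e_{14}


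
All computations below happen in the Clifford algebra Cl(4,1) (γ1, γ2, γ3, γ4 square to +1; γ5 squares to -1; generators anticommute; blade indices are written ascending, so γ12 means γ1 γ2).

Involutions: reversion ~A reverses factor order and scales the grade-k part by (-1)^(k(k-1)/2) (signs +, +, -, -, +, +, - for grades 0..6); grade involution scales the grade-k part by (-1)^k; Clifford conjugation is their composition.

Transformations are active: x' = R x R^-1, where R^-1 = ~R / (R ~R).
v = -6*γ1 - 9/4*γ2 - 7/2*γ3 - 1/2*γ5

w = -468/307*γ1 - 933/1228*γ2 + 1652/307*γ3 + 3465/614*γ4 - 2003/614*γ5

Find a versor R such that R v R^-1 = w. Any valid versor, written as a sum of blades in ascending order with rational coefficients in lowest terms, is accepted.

Equal squares first: v^2 = w^2 = 849/16. Then v + w = -2310/307*γ1 - 924/307*γ2 + 1155/614*γ3 + 3465/614*γ4 - 1155/307*γ5 is a versor taking v to w, provided it is invertible.
Answer: -2310/307*γ1 - 924/307*γ2 + 1155/614*γ3 + 3465/614*γ4 - 1155/307*γ5


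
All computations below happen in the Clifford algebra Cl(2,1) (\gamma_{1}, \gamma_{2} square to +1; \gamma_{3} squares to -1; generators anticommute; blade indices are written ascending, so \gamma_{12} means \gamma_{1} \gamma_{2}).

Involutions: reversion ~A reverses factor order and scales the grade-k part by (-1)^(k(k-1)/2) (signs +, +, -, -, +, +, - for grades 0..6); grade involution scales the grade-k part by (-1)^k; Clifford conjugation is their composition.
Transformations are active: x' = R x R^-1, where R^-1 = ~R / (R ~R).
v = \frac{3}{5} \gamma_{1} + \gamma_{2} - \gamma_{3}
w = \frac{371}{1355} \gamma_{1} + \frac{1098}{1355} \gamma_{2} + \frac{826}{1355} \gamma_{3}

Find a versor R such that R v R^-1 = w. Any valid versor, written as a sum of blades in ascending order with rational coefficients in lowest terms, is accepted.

Reasoning: v^2 = w^2 = \frac{9}{25} since conjugation preserves the quadratic form; R = v + w = \frac{1184}{1355} \gamma_{1} + \frac{2453}{1355} \gamma_{2} - \frac{529}{1355} \gamma_{3} is then valid when invertible, keeping its own part and reversing (v - w)/2.
Answer: \frac{1184}{1355} \gamma_{1} + \frac{2453}{1355} \gamma_{2} - \frac{529}{1355} \gamma_{3}


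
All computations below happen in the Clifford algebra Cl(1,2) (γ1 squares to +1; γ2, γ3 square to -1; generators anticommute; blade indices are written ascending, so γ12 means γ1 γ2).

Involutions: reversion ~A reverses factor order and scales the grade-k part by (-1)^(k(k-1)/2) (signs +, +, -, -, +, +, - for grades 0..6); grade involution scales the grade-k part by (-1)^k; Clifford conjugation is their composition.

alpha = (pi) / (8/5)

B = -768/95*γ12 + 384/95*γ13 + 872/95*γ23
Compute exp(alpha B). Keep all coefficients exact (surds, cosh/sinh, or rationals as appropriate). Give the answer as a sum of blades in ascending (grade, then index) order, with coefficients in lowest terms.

B^2 term by term: the squares give (-768/95)^2*(γ12)^2 + (384/95)^2*(γ13)^2 + (872/95)^2*(γ23)^2 = 589824/9025*(+1) + 147456/9025*(+1) + 760384/9025*(-1) = -64/25 (each basis 2-blade squares to minus the product of its generators' squares); cross terms between blades sharing an index anticommute and cancel. So B^2 = -64/25.
B^2 = -64/25 — B^2 < 0, so the exponential closes trigonometrically: l = 8/5, alpha*l = pi, so exp(alpha B) = cos(pi) + (sin(pi)/(8/5))*B = -1 + (0)*B.
Answer: -1


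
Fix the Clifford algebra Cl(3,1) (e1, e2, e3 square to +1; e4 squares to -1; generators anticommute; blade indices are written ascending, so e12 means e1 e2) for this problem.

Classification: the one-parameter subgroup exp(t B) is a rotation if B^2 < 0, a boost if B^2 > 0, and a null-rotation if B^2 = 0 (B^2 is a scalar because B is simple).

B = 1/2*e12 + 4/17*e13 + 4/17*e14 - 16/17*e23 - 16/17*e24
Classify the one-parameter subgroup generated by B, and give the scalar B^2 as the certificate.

B^2 term by term: the squares give (1/2)^2*(e12)^2 + (4/17)^2*(e13)^2 + (4/17)^2*(e14)^2 + (-16/17)^2*(e23)^2 + (-16/17)^2*(e24)^2 = 1/4*(-1) + 16/289*(-1) + 16/289*(+1) + 256/289*(-1) + 256/289*(+1) = -1/4 (each basis 2-blade squares to minus the product of its generators' squares); cross terms between blades sharing an index anticommute and cancel; the commuting (index-disjoint) pairs give grade-4 terms 2*c*c'*(blade product), which cancel blade by blade — e1234: 128/289 - 128/289 = 0 — confirming B is simple. So B^2 = -1/4.
Answer: rotation, certificate B^2 = -1/4. Certificate logic: -1/4 is a conjugation-invariant scalar, so its sign fixes rotation versus boost versus null-rotation outright.


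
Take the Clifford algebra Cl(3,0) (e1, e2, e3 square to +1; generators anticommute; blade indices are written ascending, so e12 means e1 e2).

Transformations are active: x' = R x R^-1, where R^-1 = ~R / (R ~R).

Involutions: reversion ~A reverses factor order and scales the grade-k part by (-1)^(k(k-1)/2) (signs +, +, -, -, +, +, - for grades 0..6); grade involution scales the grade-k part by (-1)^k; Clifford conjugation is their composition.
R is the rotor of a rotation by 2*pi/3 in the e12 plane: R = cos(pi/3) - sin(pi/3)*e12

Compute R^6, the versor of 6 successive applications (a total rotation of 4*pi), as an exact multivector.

The rotor phase is half the rotation angle and phases add under composition, so 6 steps in the e12 plane accumulate phase 6*(pi/3) = 2*pi: R^6 = cos(2*pi) - sin(2*pi)*e12.
cos(2*pi) = 1 and sin(2*pi) = 0, so R^6 = 1. The total rotation 4*pi is 2 full turns, so every vector returns to itself, yet the rotor is +1, back on the identity sheet (an even number of 2*pi turns).
Answer: 1


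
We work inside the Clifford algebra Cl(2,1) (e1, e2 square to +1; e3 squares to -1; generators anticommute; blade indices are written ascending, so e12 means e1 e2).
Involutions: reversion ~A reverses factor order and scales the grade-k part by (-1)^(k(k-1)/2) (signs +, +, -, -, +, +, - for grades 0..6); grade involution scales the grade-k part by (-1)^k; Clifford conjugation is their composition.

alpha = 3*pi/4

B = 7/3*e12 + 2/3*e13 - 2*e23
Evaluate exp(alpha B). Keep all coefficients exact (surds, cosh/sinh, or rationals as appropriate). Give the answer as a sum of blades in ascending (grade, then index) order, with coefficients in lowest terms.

B^2 term by term: the squares give (7/3)^2*(e12)^2 + (2/3)^2*(e13)^2 + (-2)^2*(e23)^2 = 49/9*(-1) + 4/9*(+1) + 4*(+1) = -1 (each basis 2-blade squares to minus the product of its generators' squares); cross terms between blades sharing an index anticommute and cancel. So B^2 = -1.
B^2 = -1 — a negative square means the series sums to a rotation: l = 1, alpha*l = 3*pi/4, so exp(alpha B) = cos(3*pi/4) + (sin(3*pi/4)/1)*B = -sqrt(2)/2 + (sqrt(2)/2)*B.
Answer: -sqrt(2)/2 + 7*sqrt(2)/6*e12 + sqrt(2)/3*e13 - sqrt(2)*e23


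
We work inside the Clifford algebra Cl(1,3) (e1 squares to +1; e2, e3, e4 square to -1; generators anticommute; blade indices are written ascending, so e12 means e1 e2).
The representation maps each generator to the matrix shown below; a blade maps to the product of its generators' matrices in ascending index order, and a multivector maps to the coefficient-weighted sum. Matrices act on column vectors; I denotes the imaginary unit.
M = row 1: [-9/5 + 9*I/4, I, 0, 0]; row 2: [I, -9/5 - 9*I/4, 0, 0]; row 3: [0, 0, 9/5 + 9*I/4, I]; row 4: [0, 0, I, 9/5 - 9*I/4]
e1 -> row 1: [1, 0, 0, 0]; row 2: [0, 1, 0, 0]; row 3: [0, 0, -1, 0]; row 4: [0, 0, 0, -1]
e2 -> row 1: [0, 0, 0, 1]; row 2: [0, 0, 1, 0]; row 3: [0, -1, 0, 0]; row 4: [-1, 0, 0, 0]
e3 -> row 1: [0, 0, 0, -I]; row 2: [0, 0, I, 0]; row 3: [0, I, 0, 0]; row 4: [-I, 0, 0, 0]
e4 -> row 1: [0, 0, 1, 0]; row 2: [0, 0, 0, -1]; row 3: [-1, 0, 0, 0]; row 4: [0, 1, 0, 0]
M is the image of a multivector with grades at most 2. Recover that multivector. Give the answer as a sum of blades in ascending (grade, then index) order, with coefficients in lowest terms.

Method: the blade images are trace-orthogonal — tr(rho(e_A) rho(e_B)^-1) = 4 if A = B and 0 otherwise — and rho(e_A)^-1 = (e_A)^2 * rho(e_A) with (e_A)^2 = +1 or -1, so the coefficient of e_A in the preimage is (e_A)^2 * tr(M rho(e_A))/4.
Nonzero projections over blades of grade <= 2: e1: (e1)^2 = +1, tr(M rho(e1)) = -36/5, coefficient -9/5; e23: (e23)^2 = -1, tr(M rho(e23)) = 9, coefficient -9/4; e34: (e34)^2 = -1, tr(M rho(e34)) = 4, coefficient -1. Every other blade of grade <= 2 projects to 0.
Answer: -9/5*e1 - 9/4*e23 - e34


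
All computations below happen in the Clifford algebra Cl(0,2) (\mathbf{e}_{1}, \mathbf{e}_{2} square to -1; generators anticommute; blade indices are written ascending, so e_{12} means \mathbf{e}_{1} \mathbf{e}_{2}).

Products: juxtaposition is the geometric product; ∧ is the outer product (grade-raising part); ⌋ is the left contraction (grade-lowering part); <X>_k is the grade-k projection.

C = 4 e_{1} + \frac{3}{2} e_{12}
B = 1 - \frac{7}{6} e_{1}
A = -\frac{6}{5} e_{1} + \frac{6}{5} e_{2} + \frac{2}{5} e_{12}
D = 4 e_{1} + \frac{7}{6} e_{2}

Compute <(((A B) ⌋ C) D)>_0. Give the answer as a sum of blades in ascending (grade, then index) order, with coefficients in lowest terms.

step 1: -\frac{7}{5} - \frac{6}{5} e_{1} + \frac{11}{15} e_{2} + \frac{9}{5} e_{12}
step 2: \frac{21}{10} - \frac{9}{2} e_{1} + \frac{9}{5} e_{2} - \frac{21}{10} e_{12}
step 3: \frac{159}{10} + \frac{217}{20} e_{1} - \frac{119}{20} e_{2} - \frac{249}{20} e_{12}
step 4: \frac{159}{10}
Answer: \frac{159}{10}


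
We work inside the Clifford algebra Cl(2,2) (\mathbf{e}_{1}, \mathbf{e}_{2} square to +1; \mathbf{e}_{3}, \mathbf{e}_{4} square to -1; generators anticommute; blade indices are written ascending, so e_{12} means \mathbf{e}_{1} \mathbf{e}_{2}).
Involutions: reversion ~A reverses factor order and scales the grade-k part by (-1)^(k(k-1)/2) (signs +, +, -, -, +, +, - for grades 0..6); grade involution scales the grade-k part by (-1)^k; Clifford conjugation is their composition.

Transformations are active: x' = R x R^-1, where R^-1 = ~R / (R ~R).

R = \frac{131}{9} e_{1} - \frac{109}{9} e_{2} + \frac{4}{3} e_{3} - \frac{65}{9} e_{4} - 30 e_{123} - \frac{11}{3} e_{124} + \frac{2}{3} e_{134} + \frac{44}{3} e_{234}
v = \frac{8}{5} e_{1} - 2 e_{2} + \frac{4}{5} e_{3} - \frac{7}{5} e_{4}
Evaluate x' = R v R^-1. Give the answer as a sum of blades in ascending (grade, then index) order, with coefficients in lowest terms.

~R = \frac{131}{9} e_{1} - \frac{109}{9} e_{2} + \frac{4}{3} e_{3} - \frac{65}{9} e_{4} + 30 e_{123} + \frac{11}{3} e_{124} - \frac{2}{3} e_{134} - \frac{44}{3} e_{234}, and R ~R = -\frac{31856}{81}, so R^-1 = ~R / (-\frac{31856}{81}).
R v = \frac{109}{3} + \frac{137}{15} e_{12} - \frac{446}{9} e_{13} - \frac{703}{45} e_{14} - \frac{1552}{45} e_{23} + \frac{377}{45} e_{24} - \frac{1096}{45} e_{34} + \frac{302}{15} e_{1234}
Answer: \frac{3253}{3620} e_{1} - \frac{3253}{1810} e_{2} - \frac{407}{1810} e_{3} + \frac{119}{724} e_{4}


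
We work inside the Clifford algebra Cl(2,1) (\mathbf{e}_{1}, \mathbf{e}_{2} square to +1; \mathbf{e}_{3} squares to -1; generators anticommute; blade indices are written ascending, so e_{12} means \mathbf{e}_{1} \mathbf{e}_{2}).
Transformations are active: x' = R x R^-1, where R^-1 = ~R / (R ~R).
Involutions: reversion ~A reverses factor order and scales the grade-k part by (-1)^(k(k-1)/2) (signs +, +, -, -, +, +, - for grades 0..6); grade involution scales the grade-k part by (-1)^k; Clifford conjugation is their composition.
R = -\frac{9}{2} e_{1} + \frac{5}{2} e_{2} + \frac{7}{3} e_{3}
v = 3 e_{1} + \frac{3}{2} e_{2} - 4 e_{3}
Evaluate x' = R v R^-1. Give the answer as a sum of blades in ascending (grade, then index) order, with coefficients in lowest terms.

~R = -\frac{9}{2} e_{1} + \frac{5}{2} e_{2} + \frac{7}{3} e_{3}, and R ~R = \frac{379}{18}, so R^-1 = ~R / (\frac{379}{18}).
R v = -\frac{5}{12} - \frac{57}{4} e_{12} + 11 e_{13} - \frac{27}{2} e_{23}
Answer: -\frac{2139}{758} e_{1} - \frac{606}{379} e_{2} + \frac{1481}{379} e_{3}


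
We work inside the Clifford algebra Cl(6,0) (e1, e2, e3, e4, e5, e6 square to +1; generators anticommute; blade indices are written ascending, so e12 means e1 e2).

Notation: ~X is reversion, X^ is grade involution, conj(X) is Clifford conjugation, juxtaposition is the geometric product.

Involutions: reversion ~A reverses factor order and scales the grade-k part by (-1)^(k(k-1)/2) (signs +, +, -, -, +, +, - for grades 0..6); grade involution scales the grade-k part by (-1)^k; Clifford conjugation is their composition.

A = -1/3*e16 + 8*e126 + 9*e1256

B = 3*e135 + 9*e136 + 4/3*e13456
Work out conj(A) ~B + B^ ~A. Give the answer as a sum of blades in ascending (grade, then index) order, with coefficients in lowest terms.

first term: -3*e3 + 72*e23 + 12*e234 + 81*e235 - 27*e236 + 4/9*e345 + e356 - 32/3*e2345 - 24*e2356
second term: -3*e3 + 72*e23 + 12*e234 + 81*e235 - 27*e236 - 4/9*e345 - e356 + 32/3*e2345 + 24*e2356
Answer: -6*e3 + 144*e23 + 24*e234 + 162*e235 - 54*e236


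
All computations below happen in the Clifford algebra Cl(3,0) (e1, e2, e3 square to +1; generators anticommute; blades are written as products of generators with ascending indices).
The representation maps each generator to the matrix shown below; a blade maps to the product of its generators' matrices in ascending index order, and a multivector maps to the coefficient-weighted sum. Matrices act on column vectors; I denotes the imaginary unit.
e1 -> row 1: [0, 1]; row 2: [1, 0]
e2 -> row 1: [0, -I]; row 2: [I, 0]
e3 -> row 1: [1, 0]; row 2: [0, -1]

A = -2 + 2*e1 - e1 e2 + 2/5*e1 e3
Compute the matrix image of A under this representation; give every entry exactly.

Bivector images (products of the table entries): rho(e1 e2) = rho(e1)rho(e2) = row 1: [I, 0]; row 2: [0, -I]; rho(e1 e3) = rho(e1)rho(e3) = row 1: [0, -1]; row 2: [1, 0].
M = (-2)*1 + (2)*rho(e1) + (-1)*rho(e1 e2) + (2/5)*rho(e1 e3), summed entrywise (1 is the identity matrix):
Answer: row 1: [-2 - I, 8/5]; row 2: [12/5, -2 + I]


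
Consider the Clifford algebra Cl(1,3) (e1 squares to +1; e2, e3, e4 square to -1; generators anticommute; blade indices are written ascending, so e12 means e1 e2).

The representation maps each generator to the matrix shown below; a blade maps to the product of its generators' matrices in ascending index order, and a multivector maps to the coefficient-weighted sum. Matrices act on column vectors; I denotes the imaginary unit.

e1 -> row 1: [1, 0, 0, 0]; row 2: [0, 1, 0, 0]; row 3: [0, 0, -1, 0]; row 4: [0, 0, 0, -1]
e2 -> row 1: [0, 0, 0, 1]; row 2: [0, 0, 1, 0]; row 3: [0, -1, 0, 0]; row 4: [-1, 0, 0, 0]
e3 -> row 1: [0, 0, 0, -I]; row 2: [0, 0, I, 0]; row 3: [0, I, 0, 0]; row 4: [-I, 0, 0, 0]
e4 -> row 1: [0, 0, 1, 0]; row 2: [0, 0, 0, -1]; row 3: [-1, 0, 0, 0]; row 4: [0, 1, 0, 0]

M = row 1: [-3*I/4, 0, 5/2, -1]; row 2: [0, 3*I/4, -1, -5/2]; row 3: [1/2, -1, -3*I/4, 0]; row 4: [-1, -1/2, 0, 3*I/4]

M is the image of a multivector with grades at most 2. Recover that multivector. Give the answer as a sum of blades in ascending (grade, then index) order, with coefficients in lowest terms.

Method: the blade images are trace-orthogonal — tr(rho(e_A) rho(e_B)^-1) = 4 if A = B and 0 otherwise — and rho(e_A)^-1 = (e_A)^2 * rho(e_A) with (e_A)^2 = +1 or -1, so the coefficient of e_A in the preimage is (e_A)^2 * tr(M rho(e_A))/4.
Nonzero projections over blades of grade <= 2: e4: (e4)^2 = -1, tr(M rho(e4)) = -4, coefficient 1; e12: (e12)^2 = +1, tr(M rho(e12)) = -4, coefficient -1; e14: (e14)^2 = +1, tr(M rho(e14)) = 6, coefficient 3/2; e23: (e23)^2 = -1, tr(M rho(e23)) = -3, coefficient 3/4. Every other blade of grade <= 2 projects to 0.
Answer: e4 - e12 + 3/2*e14 + 3/4*e23


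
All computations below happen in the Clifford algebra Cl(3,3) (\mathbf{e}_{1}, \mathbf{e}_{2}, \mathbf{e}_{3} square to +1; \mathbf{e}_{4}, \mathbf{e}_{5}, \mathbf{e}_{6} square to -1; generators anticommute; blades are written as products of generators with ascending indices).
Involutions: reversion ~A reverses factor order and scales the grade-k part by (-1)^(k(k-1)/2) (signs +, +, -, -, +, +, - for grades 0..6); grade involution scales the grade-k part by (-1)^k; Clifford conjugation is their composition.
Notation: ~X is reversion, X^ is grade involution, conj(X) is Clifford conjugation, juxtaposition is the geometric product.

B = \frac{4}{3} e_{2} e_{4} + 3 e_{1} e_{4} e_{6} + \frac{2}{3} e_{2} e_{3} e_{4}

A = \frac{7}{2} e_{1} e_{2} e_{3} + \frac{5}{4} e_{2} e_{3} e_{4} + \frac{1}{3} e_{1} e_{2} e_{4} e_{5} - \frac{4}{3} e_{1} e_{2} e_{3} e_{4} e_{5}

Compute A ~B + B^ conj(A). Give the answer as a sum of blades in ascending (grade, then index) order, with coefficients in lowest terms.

first term: -\frac{5}{6} + \frac{5}{3} e_{3} + \frac{7}{3} e_{1} e_{4} - \frac{4}{3} e_{1} e_{5} + \frac{14}{3} e_{1} e_{3} e_{4} - 2 e_{1} e_{3} e_{5} + e_{2} e_{5} e_{6} - \frac{15}{4} e_{1} e_{2} e_{3} e_{6} - \frac{21}{2} e_{2} e_{3} e_{4} e_{6} + 4 e_{2} e_{3} e_{5} e_{6}
second term: -\frac{5}{6} - \frac{5}{3} e_{3} - \frac{7}{3} e_{1} e_{4} + \frac{4}{3} e_{1} e_{5} + \frac{14}{3} e_{1} e_{3} e_{4} - 2 e_{1} e_{3} e_{5} + e_{2} e_{5} e_{6} - \frac{15}{4} e_{1} e_{2} e_{3} e_{6} - \frac{21}{2} e_{2} e_{3} e_{4} e_{6} + 4 e_{2} e_{3} e_{5} e_{6}
Answer: -\frac{5}{3} + \frac{28}{3} e_{1} e_{3} e_{4} - 4 e_{1} e_{3} e_{5} + 2 e_{2} e_{5} e_{6} - \frac{15}{2} e_{1} e_{2} e_{3} e_{6} - 21 e_{2} e_{3} e_{4} e_{6} + 8 e_{2} e_{3} e_{5} e_{6}


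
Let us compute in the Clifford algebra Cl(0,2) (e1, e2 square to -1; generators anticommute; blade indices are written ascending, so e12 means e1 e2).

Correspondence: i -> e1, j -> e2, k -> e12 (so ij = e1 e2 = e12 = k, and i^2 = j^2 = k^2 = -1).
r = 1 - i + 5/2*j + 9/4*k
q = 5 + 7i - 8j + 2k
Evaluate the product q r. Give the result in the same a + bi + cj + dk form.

In blades: q = 5 + 7*e1 - 8*e2 + 2*e12, r = 1 - e1 + 5/2*e2 + 9/4*e12.
Distribute q over r term by term (generator squares from the signature, products reordered to ascending indices): (5)*r = 5 - 5*e1 + 25/2*e2 + 45/4*e12; (7*e1)*r = 7 + 7*e1 - 63/4*e2 + 35/2*e12; (-8*e2)*r = 20 - 18*e1 - 8*e2 - 8*e12; (2*e12)*r = -9/2 - 5*e1 - 2*e2 + 2*e12.
Sum: 55/2 - 21*e1 - 53/4*e2 + 91/4*e12; translating back through the correspondence:
Answer: 55/2 - 21i - 53/4*j + 91/4*k


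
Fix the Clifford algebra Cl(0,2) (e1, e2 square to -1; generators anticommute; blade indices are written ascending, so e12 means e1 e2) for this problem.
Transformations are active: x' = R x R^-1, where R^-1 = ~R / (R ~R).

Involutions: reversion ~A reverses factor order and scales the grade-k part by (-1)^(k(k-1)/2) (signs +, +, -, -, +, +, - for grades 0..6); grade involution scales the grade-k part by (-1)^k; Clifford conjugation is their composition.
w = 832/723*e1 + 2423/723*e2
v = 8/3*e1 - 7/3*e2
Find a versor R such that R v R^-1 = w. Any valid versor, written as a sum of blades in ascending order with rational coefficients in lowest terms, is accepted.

A norm check does it: q(v) = q(w) = -113/9, hence R = v + w = 920/241*e1 + 736/723*e2 realises the map — parallel part kept, (v - w)/2 negated, v carried to w.
Answer: 920/241*e1 + 736/723*e2


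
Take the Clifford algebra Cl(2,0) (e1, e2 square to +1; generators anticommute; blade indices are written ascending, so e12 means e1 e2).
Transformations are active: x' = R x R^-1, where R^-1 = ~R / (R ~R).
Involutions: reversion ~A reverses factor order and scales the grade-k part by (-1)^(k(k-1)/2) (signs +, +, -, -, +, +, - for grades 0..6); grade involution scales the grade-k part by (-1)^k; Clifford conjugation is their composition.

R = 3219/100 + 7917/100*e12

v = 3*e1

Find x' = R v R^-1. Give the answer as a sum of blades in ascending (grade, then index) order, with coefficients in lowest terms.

~R = 3219/100 - 7917/100*e12, and R ~R = 1460817/200, so R^-1 = ~R / (1460817/200).
R v = 9657/100*e1 - 23751/100*e2
Answer: -10368/4825*e1 - 10101/4825*e2


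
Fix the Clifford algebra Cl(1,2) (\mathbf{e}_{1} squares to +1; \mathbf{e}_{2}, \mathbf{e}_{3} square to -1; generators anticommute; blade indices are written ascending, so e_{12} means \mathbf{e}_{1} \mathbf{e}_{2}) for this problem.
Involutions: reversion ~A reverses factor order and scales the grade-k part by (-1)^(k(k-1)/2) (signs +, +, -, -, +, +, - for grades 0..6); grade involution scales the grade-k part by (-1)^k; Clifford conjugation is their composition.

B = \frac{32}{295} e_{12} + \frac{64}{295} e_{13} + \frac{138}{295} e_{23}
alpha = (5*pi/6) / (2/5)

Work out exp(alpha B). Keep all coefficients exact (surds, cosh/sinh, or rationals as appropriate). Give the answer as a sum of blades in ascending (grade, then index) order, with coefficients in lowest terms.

B^2 term by term: the squares give (\frac{32}{295})^2*(e_{12})^2 + (\frac{64}{295})^2*(e_{13})^2 + (\frac{138}{295})^2*(e_{23})^2 = \frac{1024}{87025}*(+1) + \frac{4096}{87025}*(+1) + \frac{19044}{87025}*(-1) = -\frac{4}{25} (each basis 2-blade squares to minus the product of its generators' squares); cross terms between blades sharing an index anticommute and cancel. So B^2 = -\frac{4}{25}.
B^2 = -\frac{4}{25} — B^2 < 0, so the exponential closes trigonometrically: l = \frac{2}{5}, alpha*l = \frac{5 \pi}{6}, so exp(alpha B) = cos(\frac{5 \pi}{6}) + (sin(\frac{5 \pi}{6})/(\frac{2}{5}))*B = - \frac{\sqrt{3}}{2} + (\frac{5}{4})*B.
Answer: - \frac{\sqrt{3}}{2} + \frac{8}{59} e_{12} + \frac{16}{59} e_{13} + \frac{69}{118} e_{23}


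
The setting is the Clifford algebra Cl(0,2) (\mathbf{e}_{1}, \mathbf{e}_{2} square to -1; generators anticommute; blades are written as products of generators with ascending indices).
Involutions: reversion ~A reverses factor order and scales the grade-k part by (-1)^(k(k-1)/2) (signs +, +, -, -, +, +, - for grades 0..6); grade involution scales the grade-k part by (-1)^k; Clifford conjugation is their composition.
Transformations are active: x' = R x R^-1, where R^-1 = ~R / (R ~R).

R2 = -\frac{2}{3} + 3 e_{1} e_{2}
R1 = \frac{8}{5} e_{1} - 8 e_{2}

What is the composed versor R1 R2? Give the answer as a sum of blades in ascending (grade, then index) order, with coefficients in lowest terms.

Distribute over the terms of R1 (each basis-blade product reordered to ascending indices, repeated generators contracted through their squares):
(\frac{8}{5} e_{1}) R2 = -\frac{16}{15} e_{1} - \frac{24}{5} e_{2}
(-8 e_{2}) R2 = -24 e_{1} + \frac{16}{3} e_{2}
Summing the partial products and collecting blades:
Answer: -\frac{376}{15} e_{1} + \frac{8}{15} e_{2}
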